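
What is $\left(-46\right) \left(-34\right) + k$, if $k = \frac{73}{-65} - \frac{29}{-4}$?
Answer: $\frac{408233}{260} \approx 1570.1$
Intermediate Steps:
$k = \frac{1593}{260}$ ($k = 73 \left(- \frac{1}{65}\right) - - \frac{29}{4} = - \frac{73}{65} + \frac{29}{4} = \frac{1593}{260} \approx 6.1269$)
$\left(-46\right) \left(-34\right) + k = \left(-46\right) \left(-34\right) + \frac{1593}{260} = 1564 + \frac{1593}{260} = \frac{408233}{260}$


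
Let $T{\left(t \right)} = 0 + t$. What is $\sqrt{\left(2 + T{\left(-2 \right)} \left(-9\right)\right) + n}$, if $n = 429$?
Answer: $\sqrt{449} \approx 21.19$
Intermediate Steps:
$T{\left(t \right)} = t$
$\sqrt{\left(2 + T{\left(-2 \right)} \left(-9\right)\right) + n} = \sqrt{\left(2 - -18\right) + 429} = \sqrt{\left(2 + 18\right) + 429} = \sqrt{20 + 429} = \sqrt{449}$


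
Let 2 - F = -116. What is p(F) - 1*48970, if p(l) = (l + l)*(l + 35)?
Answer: -12862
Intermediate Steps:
F = 118 (F = 2 - 1*(-116) = 2 + 116 = 118)
p(l) = 2*l*(35 + l) (p(l) = (2*l)*(35 + l) = 2*l*(35 + l))
p(F) - 1*48970 = 2*118*(35 + 118) - 1*48970 = 2*118*153 - 48970 = 36108 - 48970 = -12862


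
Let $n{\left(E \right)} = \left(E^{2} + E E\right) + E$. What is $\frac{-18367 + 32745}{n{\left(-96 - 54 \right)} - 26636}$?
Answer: $\frac{1027}{1301} \approx 0.78939$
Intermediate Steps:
$n{\left(E \right)} = E + 2 E^{2}$ ($n{\left(E \right)} = \left(E^{2} + E^{2}\right) + E = 2 E^{2} + E = E + 2 E^{2}$)
$\frac{-18367 + 32745}{n{\left(-96 - 54 \right)} - 26636} = \frac{-18367 + 32745}{\left(-96 - 54\right) \left(1 + 2 \left(-96 - 54\right)\right) - 26636} = \frac{14378}{- 150 \left(1 + 2 \left(-150\right)\right) - 26636} = \frac{14378}{- 150 \left(1 - 300\right) - 26636} = \frac{14378}{\left(-150\right) \left(-299\right) - 26636} = \frac{14378}{44850 - 26636} = \frac{14378}{18214} = 14378 \cdot \frac{1}{18214} = \frac{1027}{1301}$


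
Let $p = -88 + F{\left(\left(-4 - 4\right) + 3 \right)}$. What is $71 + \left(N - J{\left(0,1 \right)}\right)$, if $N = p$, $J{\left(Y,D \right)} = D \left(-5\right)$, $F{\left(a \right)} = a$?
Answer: $-17$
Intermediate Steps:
$J{\left(Y,D \right)} = - 5 D$
$p = -93$ ($p = -88 + \left(\left(-4 - 4\right) + 3\right) = -88 + \left(-8 + 3\right) = -88 - 5 = -93$)
$N = -93$
$71 + \left(N - J{\left(0,1 \right)}\right) = 71 - \left(93 - 5\right) = 71 - 88 = -17$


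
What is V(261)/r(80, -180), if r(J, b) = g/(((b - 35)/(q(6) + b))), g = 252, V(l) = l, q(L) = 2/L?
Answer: 18705/15092 ≈ 1.2394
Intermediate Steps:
r(J, b) = 252*(⅓ + b)/(-35 + b) (r(J, b) = 252/(((b - 35)/(2/6 + b))) = 252/(((-35 + b)/(2*(⅙) + b))) = 252/(((-35 + b)/(⅓ + b))) = 252*((⅓ + b)/(-35 + b)) = 252*(⅓ + b)/(-35 + b))
V(261)/r(80, -180) = 261/((84*(1 + 3*(-180))/(-35 - 180))) = 261/((84*(1 - 540)/(-215))) = 261/((84*(-1/215)*(-539))) = 261/(45276/215) = 261*(215/45276) = 18705/15092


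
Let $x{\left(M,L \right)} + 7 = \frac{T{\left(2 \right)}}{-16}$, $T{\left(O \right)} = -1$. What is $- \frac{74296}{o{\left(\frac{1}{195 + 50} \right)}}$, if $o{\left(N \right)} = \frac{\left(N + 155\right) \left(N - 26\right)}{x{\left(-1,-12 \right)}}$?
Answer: $- \frac{20625730475}{161246096} \approx -127.91$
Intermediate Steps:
$x{\left(M,L \right)} = - \frac{111}{16}$ ($x{\left(M,L \right)} = -7 - \frac{1}{-16} = -7 - - \frac{1}{16} = -7 + \frac{1}{16} = - \frac{111}{16}$)
$o{\left(N \right)} = - \frac{16 \left(-26 + N\right) \left(155 + N\right)}{111}$ ($o{\left(N \right)} = \frac{\left(N + 155\right) \left(N - 26\right)}{- \frac{111}{16}} = \left(155 + N\right) \left(-26 + N\right) \left(- \frac{16}{111}\right) = \left(-26 + N\right) \left(155 + N\right) \left(- \frac{16}{111}\right) = - \frac{16 \left(-26 + N\right) \left(155 + N\right)}{111}$)
$- \frac{74296}{o{\left(\frac{1}{195 + 50} \right)}} = - \frac{74296}{\frac{64480}{111} - \frac{688}{37 \left(195 + 50\right)} - \frac{16 \left(\frac{1}{195 + 50}\right)^{2}}{111}} = - \frac{74296}{\frac{64480}{111} - \frac{688}{37 \cdot 245} - \frac{16 \left(\frac{1}{245}\right)^{2}}{111}} = - \frac{74296}{\frac{64480}{111} - \frac{688}{9065} - \frac{16}{111 \cdot 60025}} = - \frac{74296}{\frac{64480}{111} - \frac{688}{9065} - \frac{16}{6662775}} = - \frac{74296}{\frac{1289968768}{2220925}} = \left(-74296\right) \frac{2220925}{1289968768} = - \frac{20625730475}{161246096}$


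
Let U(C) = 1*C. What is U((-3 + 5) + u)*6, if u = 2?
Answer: 24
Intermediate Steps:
U(C) = C
U((-3 + 5) + u)*6 = ((-3 + 5) + 2)*6 = (2 + 2)*6 = 4*6 = 24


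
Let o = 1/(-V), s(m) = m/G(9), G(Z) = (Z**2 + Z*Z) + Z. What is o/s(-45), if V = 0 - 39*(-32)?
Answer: 19/6240 ≈ 0.0030449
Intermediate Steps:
V = 1248 (V = 0 + 1248 = 1248)
G(Z) = Z + 2*Z**2 (G(Z) = (Z**2 + Z**2) + Z = 2*Z**2 + Z = Z + 2*Z**2)
s(m) = m/171 (s(m) = m/((9*(1 + 2*9))) = m/((9*(1 + 18))) = m/((9*19)) = m/171)
o = -1/1248 (o = 1/(-1*1248) = 1/(-1248) = -1/1248 ≈ -0.00080128)
o/s(-45) = -1/(1248*((1/171)*(-45))) = -1/(1248*(-5/19)) = -1/1248*(-19/5) = 19/6240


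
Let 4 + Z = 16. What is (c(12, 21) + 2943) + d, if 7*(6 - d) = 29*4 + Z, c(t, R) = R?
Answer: 20662/7 ≈ 2951.7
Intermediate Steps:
Z = 12 (Z = -4 + 16 = 12)
d = -86/7 (d = 6 - (29*4 + 12)/7 = 6 - (116 + 12)/7 = 6 - 1/7*128 = 6 - 128/7 = -86/7 ≈ -12.286)
(c(12, 21) + 2943) + d = (21 + 2943) - 86/7 = 2964 - 86/7 = 20662/7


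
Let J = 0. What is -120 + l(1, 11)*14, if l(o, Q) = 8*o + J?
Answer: -8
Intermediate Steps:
l(o, Q) = 8*o (l(o, Q) = 8*o + 0 = 8*o)
-120 + l(1, 11)*14 = -120 + (8*1)*14 = -120 + 8*14 = -120 + 112 = -8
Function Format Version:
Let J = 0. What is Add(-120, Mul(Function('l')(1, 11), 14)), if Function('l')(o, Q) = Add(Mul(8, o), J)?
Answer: -8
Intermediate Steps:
Function('l')(o, Q) = Mul(8, o) (Function('l')(o, Q) = Add(Mul(8, o), 0) = Mul(8, o))
Add(-120, Mul(Function('l')(1, 11), 14)) = Add(-120, Mul(Mul(8, 1), 14)) = Add(-120, Mul(8, 14)) = Add(-120, 112) = -8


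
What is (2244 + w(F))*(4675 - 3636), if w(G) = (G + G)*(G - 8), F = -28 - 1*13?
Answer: 6506218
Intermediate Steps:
F = -41 (F = -28 - 13 = -41)
w(G) = 2*G*(-8 + G) (w(G) = (2*G)*(-8 + G) = 2*G*(-8 + G))
(2244 + w(F))*(4675 - 3636) = (2244 + 2*(-41)*(-8 - 41))*(4675 - 3636) = (2244 + 2*(-41)*(-49))*1039 = (2244 + 4018)*1039 = 6262*1039 = 6506218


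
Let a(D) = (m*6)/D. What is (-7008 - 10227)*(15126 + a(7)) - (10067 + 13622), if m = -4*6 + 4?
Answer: -1822973893/7 ≈ -2.6042e+8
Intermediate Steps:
m = -20 (m = -24 + 4 = -20)
a(D) = -120/D (a(D) = (-20*6)/D = -120/D)
(-7008 - 10227)*(15126 + a(7)) - (10067 + 13622) = (-7008 - 10227)*(15126 - 120/7) - (10067 + 13622) = -17235*(15126 - 120*⅐) - 1*23689 = -17235*(15126 - 120/7) - 23689 = -17235*105762/7 - 23689 = -1822808070/7 - 23689 = -1822973893/7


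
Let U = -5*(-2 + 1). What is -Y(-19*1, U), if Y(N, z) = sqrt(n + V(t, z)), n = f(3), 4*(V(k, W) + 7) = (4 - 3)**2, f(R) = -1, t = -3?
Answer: -I*sqrt(31)/2 ≈ -2.7839*I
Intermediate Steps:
V(k, W) = -27/4 (V(k, W) = -7 + (4 - 3)**2/4 = -7 + (1/4)*1**2 = -7 + (1/4)*1 = -7 + 1/4 = -27/4)
n = -1
U = 5 (U = -5*(-1) = 5)
Y(N, z) = I*sqrt(31)/2 (Y(N, z) = sqrt(-1 - 27/4) = sqrt(-31/4) = I*sqrt(31)/2)
-Y(-19*1, U) = -I*sqrt(31)/2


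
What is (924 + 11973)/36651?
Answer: 4299/12217 ≈ 0.35189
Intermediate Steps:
(924 + 11973)/36651 = 12897*(1/36651) = 4299/12217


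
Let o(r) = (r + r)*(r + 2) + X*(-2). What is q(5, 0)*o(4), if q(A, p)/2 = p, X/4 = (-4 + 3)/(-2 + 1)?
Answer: 0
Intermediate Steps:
X = 4 (X = 4*((-4 + 3)/(-2 + 1)) = 4*(-1/(-1)) = 4*(-1*(-1)) = 4*1 = 4)
q(A, p) = 2*p
o(r) = -8 + 2*r*(2 + r) (o(r) = (r + r)*(r + 2) + 4*(-2) = (2*r)*(2 + r) - 8 = 2*r*(2 + r) - 8 = -8 + 2*r*(2 + r))
q(5, 0)*o(4) = (2*0)*(-8 + 2*4**2 + 4*4) = 0*(-8 + 2*16 + 16) = 0*(-8 + 32 + 16) = 0*40 = 0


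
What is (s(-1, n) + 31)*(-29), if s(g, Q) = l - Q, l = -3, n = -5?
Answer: -957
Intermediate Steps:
s(g, Q) = -3 - Q
(s(-1, n) + 31)*(-29) = ((-3 - 1*(-5)) + 31)*(-29) = ((-3 + 5) + 31)*(-29) = (2 + 31)*(-29) = 33*(-29) = -957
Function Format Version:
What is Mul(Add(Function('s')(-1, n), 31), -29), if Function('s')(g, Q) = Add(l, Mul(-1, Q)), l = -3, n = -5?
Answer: -957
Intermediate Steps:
Function('s')(g, Q) = Add(-3, Mul(-1, Q))
Mul(Add(Function('s')(-1, n), 31), -29) = Mul(Add(Add(-3, Mul(-1, -5)), 31), -29) = Mul(Add(Add(-3, 5), 31), -29) = Mul(Add(2, 31), -29) = Mul(33, -29) = -957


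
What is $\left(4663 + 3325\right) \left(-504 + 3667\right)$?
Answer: $25266044$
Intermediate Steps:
$\left(4663 + 3325\right) \left(-504 + 3667\right) = 7988 \cdot 3163 = 25266044$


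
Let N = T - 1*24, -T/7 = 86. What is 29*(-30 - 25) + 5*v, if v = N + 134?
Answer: -4055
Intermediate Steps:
T = -602 (T = -7*86 = -602)
N = -626 (N = -602 - 1*24 = -602 - 24 = -626)
v = -492 (v = -626 + 134 = -492)
29*(-30 - 25) + 5*v = 29*(-30 - 25) + 5*(-492) = 29*(-55) - 2460 = -1595 - 2460 = -4055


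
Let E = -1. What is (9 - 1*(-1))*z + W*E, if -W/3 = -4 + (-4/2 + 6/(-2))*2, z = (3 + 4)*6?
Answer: 378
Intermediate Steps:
z = 42 (z = 7*6 = 42)
W = 42 (W = -3*(-4 + (-4/2 + 6/(-2))*2) = -3*(-4 + (-4*½ + 6*(-½))*2) = -3*(-4 + (-2 - 3)*2) = -3*(-4 - 5*2) = -3*(-4 - 10) = -3*(-14) = 42)
(9 - 1*(-1))*z + W*E = (9 - 1*(-1))*42 + 42*(-1) = (9 + 1)*42 - 42 = 10*42 - 42 = 420 - 42 = 378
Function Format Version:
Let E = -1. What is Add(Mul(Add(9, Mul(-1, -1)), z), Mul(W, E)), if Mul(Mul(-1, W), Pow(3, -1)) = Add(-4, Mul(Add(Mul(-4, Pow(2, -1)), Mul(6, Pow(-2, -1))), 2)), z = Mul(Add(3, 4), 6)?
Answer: 378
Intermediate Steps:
z = 42 (z = Mul(7, 6) = 42)
W = 42 (W = Mul(-3, Add(-4, Mul(Add(Mul(-4, Pow(2, -1)), Mul(6, Pow(-2, -1))), 2))) = Mul(-3, Add(-4, Mul(Add(Mul(-4, Rational(1, 2)), Mul(6, Rational(-1, 2))), 2))) = Mul(-3, Add(-4, Mul(Add(-2, -3), 2))) = Mul(-3, Add(-4, Mul(-5, 2))) = Mul(-3, Add(-4, -10)) = Mul(-3, -14) = 42)
Add(Mul(Add(9, Mul(-1, -1)), z), Mul(W, E)) = Add(Mul(Add(9, Mul(-1, -1)), 42), Mul(42, -1)) = Add(Mul(Add(9, 1), 42), -42) = Add(Mul(10, 42), -42) = Add(420, -42) = 378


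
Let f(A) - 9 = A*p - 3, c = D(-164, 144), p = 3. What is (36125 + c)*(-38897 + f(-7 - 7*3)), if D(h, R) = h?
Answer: -1401579975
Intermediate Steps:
c = -164
f(A) = 6 + 3*A (f(A) = 9 + (A*3 - 3) = 9 + (3*A - 3) = 9 + (-3 + 3*A) = 6 + 3*A)
(36125 + c)*(-38897 + f(-7 - 7*3)) = (36125 - 164)*(-38897 + (6 + 3*(-7 - 7*3))) = 35961*(-38897 + (6 + 3*(-7 - 21))) = 35961*(-38897 + (6 + 3*(-28))) = 35961*(-38897 + (6 - 84)) = 35961*(-38897 - 78) = 35961*(-38975) = -1401579975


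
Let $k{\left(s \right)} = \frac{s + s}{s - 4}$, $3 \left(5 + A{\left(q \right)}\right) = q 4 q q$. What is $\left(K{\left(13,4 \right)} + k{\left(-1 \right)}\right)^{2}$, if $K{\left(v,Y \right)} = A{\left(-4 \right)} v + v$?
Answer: $\frac{303247396}{225} \approx 1.3478 \cdot 10^{6}$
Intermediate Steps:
$A{\left(q \right)} = -5 + \frac{4 q^{3}}{3}$ ($A{\left(q \right)} = -5 + \frac{q 4 q q}{3} = -5 + \frac{4 q q^{2}}{3} = -5 + \frac{4 q^{3}}{3}$)
$K{\left(v,Y \right)} = - \frac{268 v}{3}$ ($K{\left(v,Y \right)} = \left(-5 + \frac{4 \left(-4\right)^{3}}{3}\right) v + v = \left(-5 + \frac{4}{3} \left(-64\right)\right) v + v = \left(-5 - \frac{256}{3}\right) v + v = - \frac{271 v}{3} + v = - \frac{268 v}{3}$)
$k{\left(s \right)} = \frac{2 s}{-4 + s}$
$\left(K{\left(13,4 \right)} + k{\left(-1 \right)}\right)^{2} = \left(\left(- \frac{268}{3}\right) 13 + 2 \left(-1\right) \frac{1}{-4 - 1}\right)^{2} = \left(- \frac{3484}{3} + 2 \left(-1\right) \frac{1}{-5}\right)^{2} = \left(- \frac{3484}{3} + 2 \left(-1\right) \left(- \frac{1}{5}\right)\right)^{2} = \left(- \frac{3484}{3} + \frac{2}{5}\right)^{2} = \left(- \frac{17414}{15}\right)^{2} = \frac{303247396}{225}$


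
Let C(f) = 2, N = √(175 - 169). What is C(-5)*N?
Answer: 2*√6 ≈ 4.8990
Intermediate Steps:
N = √6 ≈ 2.4495
C(-5)*N = 2*√6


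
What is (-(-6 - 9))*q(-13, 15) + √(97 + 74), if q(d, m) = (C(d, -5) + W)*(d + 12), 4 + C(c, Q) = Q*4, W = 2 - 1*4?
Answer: 390 + 3*√19 ≈ 403.08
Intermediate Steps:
W = -2 (W = 2 - 4 = -2)
C(c, Q) = -4 + 4*Q (C(c, Q) = -4 + Q*4 = -4 + 4*Q)
q(d, m) = -312 - 26*d (q(d, m) = ((-4 + 4*(-5)) - 2)*(d + 12) = ((-4 - 20) - 2)*(12 + d) = (-24 - 2)*(12 + d) = -26*(12 + d) = -312 - 26*d)
(-(-6 - 9))*q(-13, 15) + √(97 + 74) = (-(-6 - 9))*(-312 - 26*(-13)) + √(97 + 74) = (-1*(-15))*(-312 + 338) + √171 = 15*26 + 3*√19 = 390 + 3*√19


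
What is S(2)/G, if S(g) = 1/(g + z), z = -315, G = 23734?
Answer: -1/7428742 ≈ -1.3461e-7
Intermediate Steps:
S(g) = 1/(-315 + g) (S(g) = 1/(g - 315) = 1/(-315 + g))
S(2)/G = 1/((-315 + 2)*23734) = (1/23734)/(-313) = -1/313*1/23734 = -1/7428742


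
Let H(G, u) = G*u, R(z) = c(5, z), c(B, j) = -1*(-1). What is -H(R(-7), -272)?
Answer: 272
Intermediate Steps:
c(B, j) = 1
R(z) = 1
-H(R(-7), -272) = -(-272) = -1*(-272) = 272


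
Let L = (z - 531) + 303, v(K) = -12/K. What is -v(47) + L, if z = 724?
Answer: 23324/47 ≈ 496.26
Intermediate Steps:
L = 496 (L = (724 - 531) + 303 = 193 + 303 = 496)
-v(47) + L = -(-12)/47 + 496 = -1*(-12/47) + 496 = 12/47 + 496 = 23324/47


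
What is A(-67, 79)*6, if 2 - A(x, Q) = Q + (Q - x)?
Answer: -1338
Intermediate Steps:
A(x, Q) = 2 + x - 2*Q (A(x, Q) = 2 - (Q + (Q - x)) = 2 - (-x + 2*Q) = 2 + (x - 2*Q) = 2 + x - 2*Q)
A(-67, 79)*6 = (2 - 67 - 2*79)*6 = (2 - 67 - 158)*6 = -223*6 = -1338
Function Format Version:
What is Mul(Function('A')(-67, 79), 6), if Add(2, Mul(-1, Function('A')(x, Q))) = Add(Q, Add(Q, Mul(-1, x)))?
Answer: -1338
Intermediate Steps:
Function('A')(x, Q) = Add(2, x, Mul(-2, Q)) (Function('A')(x, Q) = Add(2, Mul(-1, Add(Q, Add(Q, Mul(-1, x))))) = Add(2, Mul(-1, Add(Mul(-1, x), Mul(2, Q)))) = Add(2, Add(x, Mul(-2, Q))) = Add(2, x, Mul(-2, Q)))
Mul(Function('A')(-67, 79), 6) = Mul(Add(2, -67, Mul(-2, 79)), 6) = Mul(Add(2, -67, -158), 6) = Mul(-223, 6) = -1338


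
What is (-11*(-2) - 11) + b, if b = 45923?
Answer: 45934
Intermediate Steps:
(-11*(-2) - 11) + b = (-11*(-2) - 11) + 45923 = (22 - 11) + 45923 = 11 + 45923 = 45934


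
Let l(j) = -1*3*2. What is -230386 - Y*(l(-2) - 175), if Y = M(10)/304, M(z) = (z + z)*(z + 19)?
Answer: -17483091/76 ≈ -2.3004e+5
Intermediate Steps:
M(z) = 2*z*(19 + z) (M(z) = (2*z)*(19 + z) = 2*z*(19 + z))
l(j) = -6 (l(j) = -3*2 = -6)
Y = 145/76 (Y = (2*10*(19 + 10))/304 = (2*10*29)*(1/304) = 580*(1/304) = 145/76 ≈ 1.9079)
-230386 - Y*(l(-2) - 175) = -230386 - 145*(-6 - 175)/76 = -230386 - 145*(-181)/76 = -230386 - 1*(-26245/76) = -230386 + 26245/76 = -17483091/76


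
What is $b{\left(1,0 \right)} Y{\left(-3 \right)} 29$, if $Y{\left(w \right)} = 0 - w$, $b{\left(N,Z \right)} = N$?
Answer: $87$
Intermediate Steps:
$Y{\left(w \right)} = - w$
$b{\left(1,0 \right)} Y{\left(-3 \right)} 29 = 1 \left(\left(-1\right) \left(-3\right)\right) 29 = 1 \cdot 3 \cdot 29 = 3 \cdot 29 = 87$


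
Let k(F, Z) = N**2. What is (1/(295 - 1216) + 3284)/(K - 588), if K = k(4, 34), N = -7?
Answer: -3024563/496419 ≈ -6.0928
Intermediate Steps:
k(F, Z) = 49 (k(F, Z) = (-7)**2 = 49)
K = 49
(1/(295 - 1216) + 3284)/(K - 588) = (1/(295 - 1216) + 3284)/(49 - 588) = (1/(-921) + 3284)/(-539) = (-1/921 + 3284)*(-1/539) = (3024563/921)*(-1/539) = -3024563/496419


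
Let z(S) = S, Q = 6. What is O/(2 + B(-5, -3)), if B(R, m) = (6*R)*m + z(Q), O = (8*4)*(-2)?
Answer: -32/49 ≈ -0.65306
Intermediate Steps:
O = -64 (O = 32*(-2) = -64)
B(R, m) = 6 + 6*R*m (B(R, m) = (6*R)*m + 6 = 6*R*m + 6 = 6 + 6*R*m)
O/(2 + B(-5, -3)) = -64/(2 + (6 + 6*(-5)*(-3))) = -64/(2 + (6 + 90)) = -64/(2 + 96) = -64/98 = (1/98)*(-64) = -32/49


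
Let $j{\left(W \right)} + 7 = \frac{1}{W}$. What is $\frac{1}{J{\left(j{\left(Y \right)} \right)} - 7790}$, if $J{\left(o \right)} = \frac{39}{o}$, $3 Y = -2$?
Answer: $- \frac{17}{132508} \approx -0.00012829$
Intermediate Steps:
$Y = - \frac{2}{3}$ ($Y = \frac{1}{3} \left(-2\right) = - \frac{2}{3} \approx -0.66667$)
$j{\left(W \right)} = -7 + \frac{1}{W}$
$\frac{1}{J{\left(j{\left(Y \right)} \right)} - 7790} = \frac{1}{\frac{39}{-7 + \frac{1}{- \frac{2}{3}}} - 7790} = \frac{1}{\frac{39}{-7 - \frac{3}{2}} - 7790} = \frac{1}{\frac{39}{- \frac{17}{2}} - 7790} = \frac{1}{39 \left(- \frac{2}{17}\right) - 7790} = \frac{1}{- \frac{78}{17} - 7790} = \frac{1}{- \frac{132508}{17}} = - \frac{17}{132508}$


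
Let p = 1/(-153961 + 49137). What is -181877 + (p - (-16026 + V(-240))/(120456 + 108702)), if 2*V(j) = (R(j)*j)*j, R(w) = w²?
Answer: -26108063986357/138053208 ≈ -1.8912e+5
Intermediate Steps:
p = -1/104824 (p = 1/(-104824) = -1/104824 ≈ -9.5398e-6)
V(j) = j⁴/2 (V(j) = ((j²*j)*j)/2 = (j³*j)/2 = j⁴/2)
-181877 + (p - (-16026 + V(-240))/(120456 + 108702)) = -181877 + (-1/104824 - (-16026 + (½)*(-240)⁴)/(120456 + 108702)) = -181877 + (-1/104824 - (-16026 + (½)*3317760000)/229158) = -181877 + (-1/104824 - (-16026 + 1658880000)/229158) = -181877 + (-1/104824 - 1658863974/229158) = -181877 + (-1/104824 - 1*9533701/1317) = -181877 + (-1/104824 - 9533701/1317) = -181877 - 999360674941/138053208 = -26108063986357/138053208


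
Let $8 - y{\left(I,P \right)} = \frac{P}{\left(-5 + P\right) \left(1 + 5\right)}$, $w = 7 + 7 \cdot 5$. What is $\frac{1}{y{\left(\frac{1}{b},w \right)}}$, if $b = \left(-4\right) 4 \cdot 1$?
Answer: $\frac{37}{289} \approx 0.12803$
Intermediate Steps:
$w = 42$ ($w = 7 + 35 = 42$)
$b = -16$ ($b = \left(-16\right) 1 = -16$)
$y{\left(I,P \right)} = 8 - \frac{P}{-30 + 6 P}$ ($y{\left(I,P \right)} = 8 - \frac{P}{\left(-5 + P\right) \left(1 + 5\right)} = 8 - \frac{P}{\left(-5 + P\right) 6} = 8 - \frac{P}{-30 + 6 P}$)
$\frac{1}{y{\left(\frac{1}{b},w \right)}} = \frac{1}{\frac{1}{6} \frac{1}{-5 + 42} \left(-240 + 47 \cdot 42\right)} = \frac{1}{\frac{1}{6} \cdot \frac{1}{37} \left(-240 + 1974\right)} = \frac{1}{\frac{1}{6} \cdot \frac{1}{37} \cdot 1734} = \frac{1}{\frac{289}{37}} = \frac{37}{289}$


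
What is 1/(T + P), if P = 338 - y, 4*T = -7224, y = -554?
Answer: -1/914 ≈ -0.0010941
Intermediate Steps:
T = -1806 (T = (1/4)*(-7224) = -1806)
P = 892 (P = 338 - 1*(-554) = 338 + 554 = 892)
1/(T + P) = 1/(-1806 + 892) = 1/(-914) = -1/914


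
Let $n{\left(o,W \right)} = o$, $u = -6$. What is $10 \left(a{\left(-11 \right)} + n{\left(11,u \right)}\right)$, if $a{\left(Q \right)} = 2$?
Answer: $130$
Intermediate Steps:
$10 \left(a{\left(-11 \right)} + n{\left(11,u \right)}\right) = 10 \left(2 + 11\right) = 10 \cdot 13 = 130$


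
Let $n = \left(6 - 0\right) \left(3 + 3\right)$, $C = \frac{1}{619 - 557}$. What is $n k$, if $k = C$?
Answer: $\frac{18}{31} \approx 0.58065$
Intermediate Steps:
$C = \frac{1}{62} \approx 0.016129$
$k = \frac{1}{62} \approx 0.016129$
$n = 36$ ($n = \left(6 + 0\right) 6 = 6 \cdot 6 = 36$)
$n k = 36 \cdot \frac{1}{62} = \frac{18}{31}$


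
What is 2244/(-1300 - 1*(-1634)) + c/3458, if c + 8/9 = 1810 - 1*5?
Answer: 2894651/399798 ≈ 7.2403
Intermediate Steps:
c = 16237/9 (c = -8/9 + (1810 - 1*5) = -8/9 + (1810 - 5) = -8/9 + 1805 = 16237/9 ≈ 1804.1)
2244/(-1300 - 1*(-1634)) + c/3458 = 2244/(-1300 - 1*(-1634)) + (16237/9)/3458 = 2244/(-1300 + 1634) + (16237/9)*(1/3458) = 2244/334 + 1249/2394 = 2244*(1/334) + 1249/2394 = 1122/167 + 1249/2394 = 2894651/399798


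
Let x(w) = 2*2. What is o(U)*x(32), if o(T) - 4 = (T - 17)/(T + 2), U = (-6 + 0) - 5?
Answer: 256/9 ≈ 28.444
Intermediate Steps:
x(w) = 4
U = -11 (U = -6 - 5 = -11)
o(T) = 4 + (-17 + T)/(2 + T) (o(T) = 4 + (T - 17)/(T + 2) = 4 + (-17 + T)/(2 + T))
o(U)*x(32) = ((-9 + 5*(-11))/(2 - 11))*4 = ((-9 - 55)/(-9))*4 = -⅑*(-64)*4 = (64/9)*4 = 256/9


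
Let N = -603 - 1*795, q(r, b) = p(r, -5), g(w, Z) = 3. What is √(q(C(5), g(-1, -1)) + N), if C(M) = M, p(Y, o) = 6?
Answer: 4*I*√87 ≈ 37.31*I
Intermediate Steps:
q(r, b) = 6
N = -1398 (N = -603 - 795 = -1398)
√(q(C(5), g(-1, -1)) + N) = √(6 - 1398) = √(-1392) = 4*I*√87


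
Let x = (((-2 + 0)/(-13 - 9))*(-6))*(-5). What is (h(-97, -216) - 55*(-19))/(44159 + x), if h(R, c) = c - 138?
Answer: 7601/485779 ≈ 0.015647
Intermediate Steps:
h(R, c) = -138 + c
x = 30/11 (x = (-2/(-22)*(-6))*(-5) = (-2*(-1/22)*(-6))*(-5) = ((1/11)*(-6))*(-5) = -6/11*(-5) = 30/11 ≈ 2.7273)
(h(-97, -216) - 55*(-19))/(44159 + x) = ((-138 - 216) - 55*(-19))/(44159 + 30/11) = (-354 + 1045)/(485779/11) = 691*(11/485779) = 7601/485779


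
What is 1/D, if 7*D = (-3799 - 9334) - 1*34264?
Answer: -1/6771 ≈ -0.00014769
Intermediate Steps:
D = -6771 (D = ((-3799 - 9334) - 1*34264)/7 = (-13133 - 34264)/7 = (⅐)*(-47397) = -6771)
1/D = 1/(-6771) = -1/6771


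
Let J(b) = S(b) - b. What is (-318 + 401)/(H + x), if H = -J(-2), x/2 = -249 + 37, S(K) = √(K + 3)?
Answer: -83/427 ≈ -0.19438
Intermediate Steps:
S(K) = √(3 + K)
x = -424 (x = 2*(-249 + 37) = 2*(-212) = -424)
J(b) = √(3 + b) - b
H = -3 (H = -(√(3 - 2) - 1*(-2)) = -(√1 + 2) = -(1 + 2) = -1*3 = -3)
(-318 + 401)/(H + x) = (-318 + 401)/(-3 - 424) = 83/(-427) = 83*(-1/427) = -83/427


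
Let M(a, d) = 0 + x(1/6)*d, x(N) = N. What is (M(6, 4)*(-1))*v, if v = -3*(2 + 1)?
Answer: 6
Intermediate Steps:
M(a, d) = d/6 (M(a, d) = 0 + d/6 = d/6)
v = -9 (v = -3*3 = -9)
(M(6, 4)*(-1))*v = (((⅙)*4)*(-1))*(-9) = ((⅔)*(-1))*(-9) = -⅔*(-9) = 6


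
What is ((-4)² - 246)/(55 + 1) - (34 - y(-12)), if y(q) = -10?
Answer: -1347/28 ≈ -48.107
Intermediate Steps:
((-4)² - 246)/(55 + 1) - (34 - y(-12)) = ((-4)² - 246)/(55 + 1) - (34 - 1*(-10)) = (16 - 246)/56 - (34 + 10) = -230*1/56 - 1*44 = -115/28 - 44 = -1347/28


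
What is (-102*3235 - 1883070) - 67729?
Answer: -2280769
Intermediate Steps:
(-102*3235 - 1883070) - 67729 = (-329970 - 1883070) - 67729 = -2213040 - 67729 = -2280769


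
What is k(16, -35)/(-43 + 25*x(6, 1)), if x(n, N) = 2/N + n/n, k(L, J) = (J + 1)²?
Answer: 289/8 ≈ 36.125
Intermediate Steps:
k(L, J) = (1 + J)²
x(n, N) = 1 + 2/N (x(n, N) = 2/N + 1 = 1 + 2/N)
k(16, -35)/(-43 + 25*x(6, 1)) = (1 - 35)²/(-43 + 25*((2 + 1)/1)) = (-34)²/(-43 + 25*(1*3)) = 1156/(-43 + 25*3) = 1156/(-43 + 75) = 1156/32 = 1156*(1/32) = 289/8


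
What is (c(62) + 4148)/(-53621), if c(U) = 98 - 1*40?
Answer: -4206/53621 ≈ -0.078439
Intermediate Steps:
c(U) = 58 (c(U) = 98 - 40 = 58)
(c(62) + 4148)/(-53621) = (58 + 4148)/(-53621) = 4206*(-1/53621) = -4206/53621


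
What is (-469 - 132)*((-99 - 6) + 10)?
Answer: 57095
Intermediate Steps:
(-469 - 132)*((-99 - 6) + 10) = -601*(-105 + 10) = -601*(-95) = 57095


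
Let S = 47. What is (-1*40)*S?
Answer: -1880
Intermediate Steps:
(-1*40)*S = -1*40*47 = -40*47 = -1880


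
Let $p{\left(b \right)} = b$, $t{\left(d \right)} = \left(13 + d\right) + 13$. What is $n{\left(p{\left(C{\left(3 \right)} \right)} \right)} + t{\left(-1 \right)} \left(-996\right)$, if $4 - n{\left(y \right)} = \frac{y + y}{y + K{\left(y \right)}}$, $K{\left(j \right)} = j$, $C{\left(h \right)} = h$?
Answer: $-24897$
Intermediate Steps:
$t{\left(d \right)} = 26 + d$
$n{\left(y \right)} = 3$ ($n{\left(y \right)} = 4 - \frac{y + y}{y + y} = 4 - \frac{2 y}{2 y} = 4 - 2 y \frac{1}{2 y} = 4 - 1 = 3$)
$n{\left(p{\left(C{\left(3 \right)} \right)} \right)} + t{\left(-1 \right)} \left(-996\right) = 3 + \left(26 - 1\right) \left(-996\right) = 3 + 25 \left(-996\right) = 3 - 24900 = -24897$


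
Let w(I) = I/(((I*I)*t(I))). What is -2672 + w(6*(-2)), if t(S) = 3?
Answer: -96193/36 ≈ -2672.0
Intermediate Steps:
w(I) = 1/(3*I) (w(I) = I/(((I*I)*3)) = I/((I²*3)) = I/((3*I²)) = I*(1/(3*I²)) = 1/(3*I))
-2672 + w(6*(-2)) = -2672 + 1/(3*((6*(-2)))) = -2672 + (⅓)/(-12) = -2672 + (⅓)*(-1/12) = -2672 - 1/36 = -96193/36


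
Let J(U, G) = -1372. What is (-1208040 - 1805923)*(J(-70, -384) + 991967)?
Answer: -2985616677985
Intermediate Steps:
(-1208040 - 1805923)*(J(-70, -384) + 991967) = (-1208040 - 1805923)*(-1372 + 991967) = -3013963*990595 = -2985616677985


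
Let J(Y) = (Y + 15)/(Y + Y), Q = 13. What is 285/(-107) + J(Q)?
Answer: -2207/1391 ≈ -1.5866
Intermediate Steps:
J(Y) = (15 + Y)/(2*Y) (J(Y) = (15 + Y)/((2*Y)) = (15 + Y)*(1/(2*Y)) = (15 + Y)/(2*Y))
285/(-107) + J(Q) = 285/(-107) + (½)*(15 + 13)/13 = 285*(-1/107) + (½)*(1/13)*28 = -285/107 + 14/13 = -2207/1391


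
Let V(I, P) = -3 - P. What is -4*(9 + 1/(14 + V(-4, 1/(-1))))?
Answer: -109/3 ≈ -36.333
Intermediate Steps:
-4*(9 + 1/(14 + V(-4, 1/(-1)))) = -4*(9 + 1/(14 + (-3 - 1/(-1)))) = -4*(9 + 1/(14 + (-3 - (-1)))) = -4*(9 + 1/(14 + (-3 - 1*(-1)))) = -4*(9 + 1/(14 + (-3 + 1))) = -4*(9 + 1/(14 - 2)) = -4*(9 + 1/12) = -4*109/12 = -109/3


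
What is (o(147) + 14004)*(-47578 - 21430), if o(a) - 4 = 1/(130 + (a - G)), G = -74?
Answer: -339299155472/351 ≈ -9.6666e+8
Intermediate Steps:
o(a) = 4 + 1/(204 + a) (o(a) = 4 + 1/(130 + (a - 1*(-74))) = 4 + 1/(130 + (a + 74)) = 4 + 1/(130 + (74 + a)) = 4 + 1/(204 + a))
(o(147) + 14004)*(-47578 - 21430) = ((817 + 4*147)/(204 + 147) + 14004)*(-47578 - 21430) = ((817 + 588)/351 + 14004)*(-69008) = ((1/351)*1405 + 14004)*(-69008) = (1405/351 + 14004)*(-69008) = (4916809/351)*(-69008) = -339299155472/351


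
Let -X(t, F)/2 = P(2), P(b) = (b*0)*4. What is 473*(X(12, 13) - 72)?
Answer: -34056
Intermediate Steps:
P(b) = 0 (P(b) = 0*4 = 0)
X(t, F) = 0 (X(t, F) = -2*0 = 0)
473*(X(12, 13) - 72) = 473*(0 - 72) = 473*(-72) = -34056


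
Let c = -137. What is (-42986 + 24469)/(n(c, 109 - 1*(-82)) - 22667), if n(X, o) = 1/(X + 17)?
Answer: 2222040/2720041 ≈ 0.81691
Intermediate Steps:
n(X, o) = 1/(17 + X)
(-42986 + 24469)/(n(c, 109 - 1*(-82)) - 22667) = (-42986 + 24469)/(1/(17 - 137) - 22667) = -18517/(1/(-120) - 22667) = -18517/(-1/120 - 22667) = -18517/(-2720041/120) = -18517*(-120/2720041) = 2222040/2720041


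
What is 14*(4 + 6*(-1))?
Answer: -28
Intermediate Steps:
14*(4 + 6*(-1)) = 14*(4 - 6) = 14*(-2) = -28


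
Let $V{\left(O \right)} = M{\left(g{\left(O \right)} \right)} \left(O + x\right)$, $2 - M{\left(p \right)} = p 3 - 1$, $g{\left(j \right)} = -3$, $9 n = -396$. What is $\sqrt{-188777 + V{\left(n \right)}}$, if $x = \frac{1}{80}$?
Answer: $\frac{i \sqrt{18930485}}{10} \approx 435.09 i$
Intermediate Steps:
$n = -44$ ($n = \frac{1}{9} \left(-396\right) = -44$)
$M{\left(p \right)} = 3 - 3 p$ ($M{\left(p \right)} = 2 - \left(p 3 - 1\right) = 2 - \left(3 p - 1\right) = 2 - \left(-1 + 3 p\right) = 3 - 3 p$)
$x = \frac{1}{80} \approx 0.0125$
$V{\left(O \right)} = \frac{3}{20} + 12 O$ ($V{\left(O \right)} = \left(3 - -9\right) \left(O + \frac{1}{80}\right) = \left(3 + 9\right) \left(\frac{1}{80} + O\right) = 12 \left(\frac{1}{80} + O\right) = \frac{3}{20} + 12 O$)
$\sqrt{-188777 + V{\left(n \right)}} = \sqrt{-188777 + \left(\frac{3}{20} + 12 \left(-44\right)\right)} = \sqrt{-188777 + \left(\frac{3}{20} - 528\right)} = \sqrt{-188777 - \frac{10557}{20}} = \sqrt{- \frac{3786097}{20}} = \frac{i \sqrt{18930485}}{10}$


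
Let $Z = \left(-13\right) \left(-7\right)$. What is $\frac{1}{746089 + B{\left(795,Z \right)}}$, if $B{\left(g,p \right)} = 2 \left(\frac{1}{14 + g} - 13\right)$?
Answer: $\frac{809}{603564969} \approx 1.3404 \cdot 10^{-6}$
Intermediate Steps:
$Z = 91$
$B{\left(g,p \right)} = -26 + \frac{2}{14 + g}$ ($B{\left(g,p \right)} = 2 \left(-13 + \frac{1}{14 + g}\right) = -26 + \frac{2}{14 + g}$)
$\frac{1}{746089 + B{\left(795,Z \right)}} = \frac{1}{746089 + \frac{2 \left(-181 - 10335\right)}{14 + 795}} = \frac{1}{746089 + \frac{2 \left(-181 - 10335\right)}{809}} = \frac{1}{746089 + 2 \cdot \frac{1}{809} \left(-10516\right)} = \frac{1}{746089 - \frac{21032}{809}} = \frac{1}{\frac{603564969}{809}} = \frac{809}{603564969}$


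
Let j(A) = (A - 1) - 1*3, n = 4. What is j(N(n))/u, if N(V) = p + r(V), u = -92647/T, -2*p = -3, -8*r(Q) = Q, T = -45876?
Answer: -137628/92647 ≈ -1.4855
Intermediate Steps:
r(Q) = -Q/8
p = 3/2 (p = -1/2*(-3) = 3/2 ≈ 1.5000)
u = 92647/45876 (u = -92647/(-45876) = -92647*(-1/45876) = 92647/45876 ≈ 2.0195)
N(V) = 3/2 - V/8
j(A) = -4 + A (j(A) = (-1 + A) - 3 = -4 + A)
j(N(n))/u = (-4 + (3/2 - 1/8*4))/(92647/45876) = (-4 + (3/2 - 1/2))*(45876/92647) = (-4 + 1)*(45876/92647) = -3*45876/92647 = -137628/92647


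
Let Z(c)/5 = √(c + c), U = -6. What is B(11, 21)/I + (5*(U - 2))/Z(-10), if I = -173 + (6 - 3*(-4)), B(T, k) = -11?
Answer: 11/155 + 4*I*√5/5 ≈ 0.070968 + 1.7889*I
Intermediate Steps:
Z(c) = 5*√2*√c (Z(c) = 5*√(c + c) = 5*√(2*c) = 5*(√2*√c) = 5*√2*√c)
I = -155 (I = -173 + (6 + 12) = -173 + 18 = -155)
B(11, 21)/I + (5*(U - 2))/Z(-10) = -11/(-155) + (5*(-6 - 2))/((5*√2*√(-10))) = -11*(-1/155) + (5*(-8))/((5*√2*(I*√10))) = 11/155 - 40*(-I*√5/50) = 11/155 - (-4)*I*√5/5 = 11/155 + 4*I*√5/5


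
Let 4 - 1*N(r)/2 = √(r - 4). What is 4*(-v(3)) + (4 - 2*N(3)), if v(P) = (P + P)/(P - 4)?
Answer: 12 + 4*I ≈ 12.0 + 4.0*I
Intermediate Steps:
N(r) = 8 - 2*√(-4 + r) (N(r) = 8 - 2*√(r - 4) = 8 - 2*√(-4 + r))
v(P) = 2*P/(-4 + P) (v(P) = (2*P)/(-4 + P) = 2*P/(-4 + P))
4*(-v(3)) + (4 - 2*N(3)) = 4*(-2*3/(-4 + 3)) + (4 - 2*(8 - 2*√(-4 + 3))) = 4*(-2*3/(-1)) + (4 - 2*(8 - 2*I)) = 4*(-2*3*(-1)) + (4 - 2*(8 - 2*I)) = 4*(-1*(-6)) + (4 + (-16 + 4*I)) = 4*6 + (-12 + 4*I) = 24 + (-12 + 4*I) = 12 + 4*I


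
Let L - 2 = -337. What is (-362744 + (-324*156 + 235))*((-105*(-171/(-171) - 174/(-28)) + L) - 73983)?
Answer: 62020321003/2 ≈ 3.1010e+10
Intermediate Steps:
L = -335 (L = 2 - 337 = -335)
(-362744 + (-324*156 + 235))*((-105*(-171/(-171) - 174/(-28)) + L) - 73983) = (-362744 + (-324*156 + 235))*((-105*(-171/(-171) - 174/(-28)) - 335) - 73983) = (-362744 + (-50544 + 235))*((-105*(-171*(-1/171) - 174*(-1/28)) - 335) - 73983) = (-362744 - 50309)*((-105*(1 + 87/14) - 335) - 73983) = -413053*((-105*101/14 - 335) - 73983) = -413053*((-1515/2 - 335) - 73983) = -413053*(-2185/2 - 73983) = -413053*(-150151/2) = 62020321003/2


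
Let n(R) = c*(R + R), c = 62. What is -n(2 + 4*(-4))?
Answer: 1736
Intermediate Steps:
n(R) = 124*R (n(R) = 62*(R + R) = 62*(2*R) = 124*R)
-n(2 + 4*(-4)) = -124*(2 + 4*(-4)) = -124*(2 - 16) = -124*(-14) = -1*(-1736) = 1736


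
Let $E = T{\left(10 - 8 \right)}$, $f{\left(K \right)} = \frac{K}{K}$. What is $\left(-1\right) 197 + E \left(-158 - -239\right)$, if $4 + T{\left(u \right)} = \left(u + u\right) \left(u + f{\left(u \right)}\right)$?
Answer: $451$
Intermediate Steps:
$f{\left(K \right)} = 1$
$T{\left(u \right)} = -4 + 2 u \left(1 + u\right)$ ($T{\left(u \right)} = -4 + \left(u + u\right) \left(u + 1\right) = -4 + 2 u \left(1 + u\right)$)
$E = 8$ ($E = -4 + 2 \left(10 - 8\right) + 2 \left(10 - 8\right)^{2} = -4 + 2 \cdot 2 + 2 \cdot 2^{2} = -4 + 4 + 2 \cdot 4 = -4 + 4 + 8 = 8$)
$\left(-1\right) 197 + E \left(-158 - -239\right) = \left(-1\right) 197 + 8 \left(-158 - -239\right) = -197 + 8 \left(-158 + 239\right) = -197 + 8 \cdot 81 = -197 + 648 = 451$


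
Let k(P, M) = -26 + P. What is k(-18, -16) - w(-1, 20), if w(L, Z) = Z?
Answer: -64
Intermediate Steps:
k(-18, -16) - w(-1, 20) = (-26 - 18) - 1*20 = -44 - 20 = -64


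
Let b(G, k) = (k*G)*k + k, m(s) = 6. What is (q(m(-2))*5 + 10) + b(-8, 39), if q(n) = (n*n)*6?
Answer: -11039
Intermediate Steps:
q(n) = 6*n² (q(n) = n²*6 = 6*n²)
b(G, k) = k + G*k² (b(G, k) = (G*k)*k + k = G*k² + k = k + G*k²)
(q(m(-2))*5 + 10) + b(-8, 39) = ((6*6²)*5 + 10) + 39*(1 - 8*39) = ((6*36)*5 + 10) + 39*(1 - 312) = (216*5 + 10) + 39*(-311) = (1080 + 10) - 12129 = 1090 - 12129 = -11039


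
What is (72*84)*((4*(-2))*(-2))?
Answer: 96768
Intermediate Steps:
(72*84)*((4*(-2))*(-2)) = 6048*(-8*(-2)) = 6048*16 = 96768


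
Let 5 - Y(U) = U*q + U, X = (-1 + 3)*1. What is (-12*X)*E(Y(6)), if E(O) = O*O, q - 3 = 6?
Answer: -72600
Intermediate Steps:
X = 2 (X = 2*1 = 2)
q = 9 (q = 3 + 6 = 9)
Y(U) = 5 - 10*U (Y(U) = 5 - (U*9 + U) = 5 - (9*U + U) = 5 - 10*U)
E(O) = O**2
(-12*X)*E(Y(6)) = (-12*2)*(5 - 10*6)**2 = -24*(5 - 60)**2 = -24*(-55)**2 = -24*3025 = -72600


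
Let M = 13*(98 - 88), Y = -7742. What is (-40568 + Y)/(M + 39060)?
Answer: -4831/3919 ≈ -1.2327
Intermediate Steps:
M = 130 (M = 13*10 = 130)
(-40568 + Y)/(M + 39060) = (-40568 - 7742)/(130 + 39060) = -48310/39190 = -48310*1/39190 = -4831/3919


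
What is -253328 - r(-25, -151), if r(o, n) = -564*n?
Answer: -338492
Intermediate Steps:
-253328 - r(-25, -151) = -253328 - (-564)*(-151) = -253328 - 1*85164 = -253328 - 85164 = -338492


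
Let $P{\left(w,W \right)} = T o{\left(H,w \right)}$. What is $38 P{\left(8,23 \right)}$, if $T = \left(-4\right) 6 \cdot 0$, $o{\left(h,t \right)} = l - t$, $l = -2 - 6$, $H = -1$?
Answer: $0$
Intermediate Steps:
$l = -8$ ($l = -2 - 6 = -8$)
$o{\left(h,t \right)} = -8 - t$
$T = 0$ ($T = \left(-24\right) 0 = 0$)
$P{\left(w,W \right)} = 0$ ($P{\left(w,W \right)} = 0 \left(-8 - w\right) = 0$)
$38 P{\left(8,23 \right)} = 38 \cdot 0 = 0$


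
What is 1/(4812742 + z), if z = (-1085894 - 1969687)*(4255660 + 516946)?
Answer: -1/14583079401344 ≈ -6.8573e-14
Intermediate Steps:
z = -14583084214086 (z = -3055581*4772606 = -14583084214086)
1/(4812742 + z) = 1/(4812742 - 14583084214086) = 1/(-14583079401344) = -1/14583079401344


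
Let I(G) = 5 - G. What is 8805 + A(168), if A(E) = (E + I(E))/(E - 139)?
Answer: 255350/29 ≈ 8805.2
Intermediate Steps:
A(E) = 5/(-139 + E) (A(E) = (E + (5 - E))/(E - 139) = 5/(-139 + E))
8805 + A(168) = 8805 + 5/(-139 + 168) = 8805 + 5/29 = 255350/29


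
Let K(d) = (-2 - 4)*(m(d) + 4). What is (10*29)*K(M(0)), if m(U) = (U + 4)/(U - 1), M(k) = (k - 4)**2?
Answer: -9280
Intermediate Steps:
M(k) = (-4 + k)**2
m(U) = (4 + U)/(-1 + U)
K(d) = -24 - 6*(4 + d)/(-1 + d) (K(d) = (-2 - 4)*((4 + d)/(-1 + d) + 4) = -6*(4 + (4 + d)/(-1 + d)) = -24 - 6*(4 + d)/(-1 + d))
(10*29)*K(M(0)) = (10*29)*(-30*(-4 + 0)**2/(-1 + (-4 + 0)**2)) = 290*(-30*(-4)**2/(-1 + (-4)**2)) = 290*(-30*16/(-1 + 16)) = 290*(-30*16/15) = 290*(-30*16*1/15) = 290*(-32) = -9280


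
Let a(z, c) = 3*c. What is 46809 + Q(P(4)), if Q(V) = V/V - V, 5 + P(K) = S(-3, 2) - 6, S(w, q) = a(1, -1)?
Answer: 46824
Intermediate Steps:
S(w, q) = -3 (S(w, q) = 3*(-1) = -3)
P(K) = -14 (P(K) = -5 + (-3 - 6) = -5 - 9 = -14)
Q(V) = 1 - V
46809 + Q(P(4)) = 46809 + (1 - 1*(-14)) = 46809 + (1 + 14) = 46809 + 15 = 46824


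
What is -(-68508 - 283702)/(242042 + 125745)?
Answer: 352210/367787 ≈ 0.95765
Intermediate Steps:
-(-68508 - 283702)/(242042 + 125745) = -(-352210)/367787 = -1*(-352210/367787) = 352210/367787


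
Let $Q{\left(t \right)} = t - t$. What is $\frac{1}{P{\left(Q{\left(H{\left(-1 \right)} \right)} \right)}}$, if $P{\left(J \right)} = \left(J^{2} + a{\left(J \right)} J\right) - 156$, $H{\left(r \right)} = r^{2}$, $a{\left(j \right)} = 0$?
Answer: $- \frac{1}{156} \approx -0.0064103$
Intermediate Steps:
$Q{\left(t \right)} = 0$
$P{\left(J \right)} = -156 + J^{2}$ ($P{\left(J \right)} = \left(J^{2} + 0 J\right) - 156 = \left(J^{2} + 0\right) - 156 = J^{2} - 156 = -156 + J^{2}$)
$\frac{1}{P{\left(Q{\left(H{\left(-1 \right)} \right)} \right)}} = \frac{1}{-156 + 0^{2}} = \frac{1}{-156 + 0} = \frac{1}{-156} = - \frac{1}{156}$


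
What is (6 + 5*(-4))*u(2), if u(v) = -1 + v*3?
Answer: -70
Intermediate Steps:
u(v) = -1 + 3*v
(6 + 5*(-4))*u(2) = (6 + 5*(-4))*(-1 + 3*2) = (6 - 20)*(-1 + 6) = -14*5 = -70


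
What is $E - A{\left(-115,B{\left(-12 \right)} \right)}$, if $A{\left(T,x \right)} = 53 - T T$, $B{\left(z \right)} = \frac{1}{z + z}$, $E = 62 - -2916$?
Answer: $16150$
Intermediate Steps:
$E = 2978$ ($E = 62 + 2916 = 2978$)
$B{\left(z \right)} = \frac{1}{2 z}$
$A{\left(T,x \right)} = 53 - T^{2}$
$E - A{\left(-115,B{\left(-12 \right)} \right)} = 2978 - \left(53 - \left(-115\right)^{2}\right) = 2978 - \left(53 - 13225\right) = 2978 - -13172 = 2978 + 13172 = 16150$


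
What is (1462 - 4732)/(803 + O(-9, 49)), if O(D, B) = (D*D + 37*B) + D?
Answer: -545/448 ≈ -1.2165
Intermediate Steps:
O(D, B) = D + D**2 + 37*B (O(D, B) = (D**2 + 37*B) + D = D + D**2 + 37*B)
(1462 - 4732)/(803 + O(-9, 49)) = (1462 - 4732)/(803 + (-9 + (-9)**2 + 37*49)) = -3270/(803 + (-9 + 81 + 1813)) = -3270/(803 + 1885) = -3270/2688 = -3270*1/2688 = -545/448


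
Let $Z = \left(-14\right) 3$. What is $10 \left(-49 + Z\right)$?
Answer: $-910$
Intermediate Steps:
$Z = -42$
$10 \left(-49 + Z\right) = 10 \left(-49 - 42\right) = 10 \left(-91\right) = -910$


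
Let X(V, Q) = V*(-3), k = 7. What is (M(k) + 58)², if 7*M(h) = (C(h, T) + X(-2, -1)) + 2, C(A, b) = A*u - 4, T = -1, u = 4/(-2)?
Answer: 156816/49 ≈ 3200.3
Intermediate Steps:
u = -2 (u = 4*(-½) = -2)
X(V, Q) = -3*V
C(A, b) = -4 - 2*A (C(A, b) = A*(-2) - 4 = -2*A - 4 = -4 - 2*A)
M(h) = 4/7 - 2*h/7 (M(h) = (((-4 - 2*h) - 3*(-2)) + 2)/7 = (((-4 - 2*h) + 6) + 2)/7 = ((2 - 2*h) + 2)/7 = (4 - 2*h)/7 = 4/7 - 2*h/7)
(M(k) + 58)² = ((4/7 - 2/7*7) + 58)² = ((4/7 - 2) + 58)² = (-10/7 + 58)² = (396/7)² = 156816/49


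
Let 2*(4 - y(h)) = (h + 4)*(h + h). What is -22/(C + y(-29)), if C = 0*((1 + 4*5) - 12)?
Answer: 22/721 ≈ 0.030513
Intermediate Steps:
y(h) = 4 - h*(4 + h) (y(h) = 4 - (h + 4)*(h + h)/2 = 4 - (4 + h)*2*h/2 = 4 - h*(4 + h))
C = 0 (C = 0*((1 + 20) - 12) = 0*(21 - 12) = 0*9 = 0)
-22/(C + y(-29)) = -22/(0 + (4 - 1*(-29)**2 - 4*(-29))) = -22/(0 + (4 - 1*841 + 116)) = -22/(0 + (4 - 841 + 116)) = -22/(0 - 721) = -22/(-721) = -22*(-1/721) = 22/721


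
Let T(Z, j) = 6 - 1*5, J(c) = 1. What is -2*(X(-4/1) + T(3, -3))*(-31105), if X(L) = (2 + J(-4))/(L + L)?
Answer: 155525/4 ≈ 38881.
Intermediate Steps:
T(Z, j) = 1 (T(Z, j) = 6 - 5 = 1)
X(L) = 3/(2*L) (X(L) = (2 + 1)/(L + L) = 3/((2*L)) = 3*(1/(2*L)) = 3/(2*L))
-2*(X(-4/1) + T(3, -3))*(-31105) = -2*(3/(2*((-4/1))) + 1)*(-31105) = -2*(3/(2*((-4*1))) + 1)*(-31105) = -2*((3/2)/(-4) + 1)*(-31105) = -2*((3/2)*(-¼) + 1)*(-31105) = -2*(-3/8 + 1)*(-31105) = -2*5/8*(-31105) = -5/4*(-31105) = 155525/4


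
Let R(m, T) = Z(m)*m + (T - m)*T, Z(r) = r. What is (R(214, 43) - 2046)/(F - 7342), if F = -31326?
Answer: -36397/38668 ≈ -0.94127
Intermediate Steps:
R(m, T) = m**2 + T*(T - m) (R(m, T) = m*m + (T - m)*T = m**2 + T*(T - m))
(R(214, 43) - 2046)/(F - 7342) = ((43**2 + 214**2 - 1*43*214) - 2046)/(-31326 - 7342) = ((1849 + 45796 - 9202) - 2046)/(-38668) = (38443 - 2046)*(-1/38668) = 36397*(-1/38668) = -36397/38668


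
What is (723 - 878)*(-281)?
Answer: 43555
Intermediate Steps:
(723 - 878)*(-281) = -155*(-281) = 43555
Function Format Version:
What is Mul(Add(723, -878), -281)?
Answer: 43555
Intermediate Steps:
Mul(Add(723, -878), -281) = Mul(-155, -281) = 43555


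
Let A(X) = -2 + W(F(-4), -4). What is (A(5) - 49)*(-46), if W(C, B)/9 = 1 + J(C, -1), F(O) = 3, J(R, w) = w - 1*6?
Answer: 4830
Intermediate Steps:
J(R, w) = -6 + w (J(R, w) = w - 6 = -6 + w)
W(C, B) = -54 (W(C, B) = 9*(1 + (-6 - 1)) = 9*(1 - 7) = 9*(-6) = -54)
A(X) = -56 (A(X) = -2 - 54 = -56)
(A(5) - 49)*(-46) = (-56 - 49)*(-46) = -105*(-46) = 4830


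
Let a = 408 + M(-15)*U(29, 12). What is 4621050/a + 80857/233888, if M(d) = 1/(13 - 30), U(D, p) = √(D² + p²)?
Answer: 127444139483342927/11251675977568 + 78557850*√985/48107111 ≈ 11378.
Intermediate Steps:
M(d) = -1/17 (M(d) = 1/(-17) = -1/17)
a = 408 - √985/17 (a = 408 - √(29² + 12²)/17 = 408 - √(841 + 144)/17 = 408 - √985/17 ≈ 406.15)
4621050/a + 80857/233888 = 4621050/(408 - √985/17) + 80857/233888 = 80857/233888 + 4621050/(408 - √985/17)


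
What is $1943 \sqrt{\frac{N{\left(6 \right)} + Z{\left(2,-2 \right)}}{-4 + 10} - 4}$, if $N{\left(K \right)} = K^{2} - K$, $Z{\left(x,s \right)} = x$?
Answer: $\frac{3886 \sqrt{3}}{3} \approx 2243.6$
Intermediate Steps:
$1943 \sqrt{\frac{N{\left(6 \right)} + Z{\left(2,-2 \right)}}{-4 + 10} - 4} = 1943 \sqrt{\frac{6 \left(-1 + 6\right) + 2}{-4 + 10} - 4} = 1943 \sqrt{\frac{6 \cdot 5 + 2}{6} - 4} = 1943 \sqrt{\left(30 + 2\right) \frac{1}{6} - 4} = 1943 \sqrt{32 \cdot \frac{1}{6} - 4} = 1943 \sqrt{\frac{16}{3} - 4} = 1943 \sqrt{\frac{4}{3}} = 1943 \frac{2 \sqrt{3}}{3} = \frac{3886 \sqrt{3}}{3}$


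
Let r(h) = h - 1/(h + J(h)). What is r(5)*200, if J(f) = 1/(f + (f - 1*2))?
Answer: 39400/41 ≈ 960.98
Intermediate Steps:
J(f) = 1/(-2 + 2*f) (J(f) = 1/(f + (f - 2)) = 1/(f + (-2 + f)) = 1/(-2 + 2*f))
r(h) = h - 1/(h + 1/(2*(-1 + h)))
r(5)*200 = ((5 + 2*(-1 + 5)*(-1 + 5²))/(1 + 2*5*(-1 + 5)))*200 = ((5 + 2*4*(-1 + 25))/(1 + 2*5*4))*200 = ((5 + 2*4*24)/(1 + 40))*200 = ((5 + 192)/41)*200 = ((1/41)*197)*200 = (197/41)*200 = 39400/41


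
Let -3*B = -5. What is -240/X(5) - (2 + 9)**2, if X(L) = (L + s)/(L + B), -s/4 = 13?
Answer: -4087/47 ≈ -86.957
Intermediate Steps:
s = -52 (s = -4*13 = -52)
B = 5/3 (B = -1/3*(-5) = 5/3 ≈ 1.6667)
X(L) = (-52 + L)/(5/3 + L) (X(L) = (L - 52)/(L + 5/3) = (-52 + L)/(5/3 + L))
-240/X(5) - (2 + 9)**2 = -240*(5 + 3*5)/(3*(-52 + 5)) - (2 + 9)**2 = -240/(3*(-47)/(5 + 15)) - 1*11**2 = -240/(3*(-47)/20) - 1*121 = -240/(3*(1/20)*(-47)) - 121 = -240/(-141/20) - 121 = -240*(-20/141) - 121 = 1600/47 - 121 = -4087/47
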